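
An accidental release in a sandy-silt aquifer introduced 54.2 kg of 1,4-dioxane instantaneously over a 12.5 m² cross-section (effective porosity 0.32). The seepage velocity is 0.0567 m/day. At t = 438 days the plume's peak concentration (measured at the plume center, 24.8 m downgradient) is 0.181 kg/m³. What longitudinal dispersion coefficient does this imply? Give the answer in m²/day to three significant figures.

At the plume center C_max = M/(n_e·A·√(4πDt)), so D = M²/(4πt·(n_e·A·C_max)²).
n_e·A·C_max = 0.32 × 12.5 × 0.181 = 0.7240 kg/m.
D = 54.2²/(4π × 438 × 0.7240²) = 1.02 m²/day.

1.02 m²/day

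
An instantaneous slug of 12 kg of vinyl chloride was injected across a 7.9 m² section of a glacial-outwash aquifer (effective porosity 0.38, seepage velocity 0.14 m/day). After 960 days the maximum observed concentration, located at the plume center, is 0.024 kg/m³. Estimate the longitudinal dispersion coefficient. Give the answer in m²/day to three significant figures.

At the plume center C_max = M/(n_e·A·√(4πDt)), so D = M²/(4πt·(n_e·A·C_max)²).
n_e·A·C_max = 0.38 × 7.9 × 0.024 = 0.07205 kg/m.
D = 12²/(4π × 960 × 0.07205²) = 2.30 m²/day.

2.30 m²/day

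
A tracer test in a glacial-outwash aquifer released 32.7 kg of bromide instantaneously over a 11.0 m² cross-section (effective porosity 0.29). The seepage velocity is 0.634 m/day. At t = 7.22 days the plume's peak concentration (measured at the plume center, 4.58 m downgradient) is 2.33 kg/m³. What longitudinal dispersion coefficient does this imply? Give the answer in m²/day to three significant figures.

0.213 m²/day

At the plume center C_max = M/(n_e·A·√(4πDt)), so D = M²/(4πt·(n_e·A·C_max)²).
n_e·A·C_max = 0.29 × 11.0 × 2.33 = 7.433 kg/m.
D = 32.7²/(4π × 7.22 × 7.433²) = 0.213 m²/day.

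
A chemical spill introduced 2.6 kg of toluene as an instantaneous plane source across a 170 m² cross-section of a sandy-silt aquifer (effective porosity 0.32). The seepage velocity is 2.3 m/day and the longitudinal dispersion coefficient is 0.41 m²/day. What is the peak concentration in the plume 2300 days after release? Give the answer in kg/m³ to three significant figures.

0.000439 kg/m³

The peak of an instantaneous 1D plume sits at x = vt; there the Gaussian factor is 1 and C_max = M/(n_e·A·√(4πDt)), where n_e·A is the pore area the mass is dissolved in.
√(4πDt) = √(4π × 0.41 × 2300) = 108.9 m, so C_max = 2.6/(0.32 × 170 × 108.9) = 0.000439 kg/m³.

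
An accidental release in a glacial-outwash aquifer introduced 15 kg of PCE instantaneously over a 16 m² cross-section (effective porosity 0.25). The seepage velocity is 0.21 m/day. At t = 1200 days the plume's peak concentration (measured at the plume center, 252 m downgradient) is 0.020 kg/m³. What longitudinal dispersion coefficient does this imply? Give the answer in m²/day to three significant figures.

At the plume center C_max = M/(n_e·A·√(4πDt)), so D = M²/(4πt·(n_e·A·C_max)²).
n_e·A·C_max = 0.25 × 16 × 0.020 = 0.08000 kg/m.
D = 15²/(4π × 1200 × 0.08000²) = 2.33 m²/day.

2.33 m²/day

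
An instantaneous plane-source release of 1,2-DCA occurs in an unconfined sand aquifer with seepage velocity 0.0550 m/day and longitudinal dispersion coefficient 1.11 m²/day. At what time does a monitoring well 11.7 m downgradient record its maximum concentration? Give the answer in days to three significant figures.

For the 1D instantaneous-source solution, setting ∂C/∂t = 0 at fixed x gives v²t² + 2Dt − x² = 0, so t = (√(D² + v²x²) − D)/v².
√(D² + v²x²) = √(1.11² + 0.0550² × 11.7²) = 1.283; v² = 0.003025.
t = (1.283 − 1.11)/0.003025 = 57.2 days (vs. the pure-advection estimate x/v = 213 d).

57.2 days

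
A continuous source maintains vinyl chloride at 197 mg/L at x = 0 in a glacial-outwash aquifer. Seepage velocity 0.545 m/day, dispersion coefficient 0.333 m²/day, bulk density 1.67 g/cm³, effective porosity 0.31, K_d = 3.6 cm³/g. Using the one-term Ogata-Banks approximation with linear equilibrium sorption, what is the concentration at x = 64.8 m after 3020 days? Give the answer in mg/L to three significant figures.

186 mg/L

Retardation factor R = 1 + ρ_b·K_d/n = 1 + 1.67 × 3.6/0.31 = 20.39.
Sorption retards both mechanisms: v_R = v/R = 0.02673 m/day, D_R = D/R = 0.01633 m²/day.
v_R·t = 0.02673 × 3020 = 80.7246 m; 2√(D_R t) = 14.05 m; argument = (64.8 − 80.7246)/14.05 = -1.133.
C = C₀ × ½·erfc(-1.133) = 197 × 0.9455 = 186 mg/L.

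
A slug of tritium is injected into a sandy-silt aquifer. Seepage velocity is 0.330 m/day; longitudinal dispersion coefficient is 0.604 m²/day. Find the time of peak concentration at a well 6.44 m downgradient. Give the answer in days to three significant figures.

14.7 days

For the 1D instantaneous-source solution, setting ∂C/∂t = 0 at fixed x gives v²t² + 2Dt − x² = 0, so t = (√(D² + v²x²) − D)/v².
√(D² + v²x²) = √(0.604² + 0.330² × 6.44²) = 2.209; v² = 0.1089.
t = (2.209 − 0.604)/0.1089 = 14.7 days (vs. the pure-advection estimate x/v = 19.5 d).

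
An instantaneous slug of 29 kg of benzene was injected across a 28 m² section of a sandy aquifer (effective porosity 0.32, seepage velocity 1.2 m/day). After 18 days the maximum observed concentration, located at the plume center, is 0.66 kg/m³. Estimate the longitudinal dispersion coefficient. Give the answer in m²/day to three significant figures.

At the plume center C_max = M/(n_e·A·√(4πDt)), so D = M²/(4πt·(n_e·A·C_max)²).
n_e·A·C_max = 0.32 × 28 × 0.66 = 5.914 kg/m.
D = 29²/(4π × 18 × 5.914²) = 0.106 m²/day.

0.106 m²/day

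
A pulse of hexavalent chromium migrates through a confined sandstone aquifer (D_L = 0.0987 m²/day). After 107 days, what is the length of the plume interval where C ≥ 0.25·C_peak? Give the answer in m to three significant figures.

15.3 m

The plume is Gaussian with σ = √(2Dt) = √(2 × 0.0987 × 107) = 4.596 m.
C/C_peak = exp(−Δx²/(2σ²)) = 0.25 ⇒ Δx = σ·√(−2 ln 0.25) = 4.596 × 1.665 = 7.652 m.
Width = 2Δx = 15.3 m.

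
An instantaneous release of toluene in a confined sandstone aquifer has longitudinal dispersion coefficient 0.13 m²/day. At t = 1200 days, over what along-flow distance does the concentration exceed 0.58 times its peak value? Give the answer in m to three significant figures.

The plume is Gaussian with σ = √(2Dt) = √(2 × 0.13 × 1200) = 17.66 m.
C/C_peak = exp(−Δx²/(2σ²)) = 0.58 ⇒ Δx = σ·√(−2 ln 0.58) = 17.66 × 1.044 = 18.44 m.
Width = 2Δx = 36.9 m.

36.9 m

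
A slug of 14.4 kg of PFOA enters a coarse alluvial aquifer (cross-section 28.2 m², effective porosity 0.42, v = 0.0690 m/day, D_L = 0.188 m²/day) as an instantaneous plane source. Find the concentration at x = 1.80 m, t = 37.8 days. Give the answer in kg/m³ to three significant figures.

0.126 kg/m³

For an instantaneous plane source, C(x,t) = M/(n_e·A·√(4πDt)) · exp(−(x−vt)²/(4Dt)), with n_e·A the pore (flow) area.
Plume center vt = 0.0690 × 37.8 = 2.6082 m, so the well at 1.80 m is 0.8082 m upgradient of the peak.
√(4πDt) = 9.450 m, giving peak height M/(n_e·A·√(4πDt)) = 14.4/(0.42 × 28.2 × 9.450) = 0.1287 kg/m³.
(x−vt)²/(4Dt) = (-0.8082)²/(4 × 0.188 × 37.8) = 0.02298; exp(−0.02298) = 0.9773.
C = 0.1287 × 0.9773 = 0.126 kg/m³.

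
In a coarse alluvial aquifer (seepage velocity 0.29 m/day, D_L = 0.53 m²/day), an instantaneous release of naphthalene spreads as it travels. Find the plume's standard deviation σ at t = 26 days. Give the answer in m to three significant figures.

5.25 m

Dispersive spreading gives a Gaussian with σ² = 2Dt; advection only shifts the center.
σ = √(2 × 0.53 × 26) = 5.25 m.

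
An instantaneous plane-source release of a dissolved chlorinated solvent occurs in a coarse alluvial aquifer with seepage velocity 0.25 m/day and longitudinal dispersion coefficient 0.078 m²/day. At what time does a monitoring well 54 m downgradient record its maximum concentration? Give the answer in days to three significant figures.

215 days

For the 1D instantaneous-source solution, setting ∂C/∂t = 0 at fixed x gives v²t² + 2Dt − x² = 0, so t = (√(D² + v²x²) − D)/v².
√(D² + v²x²) = √(0.078² + 0.25² × 54²) = 13.50; v² = 0.0625.
t = (13.50 − 0.078)/0.0625 = 215 days (vs. the pure-advection estimate x/v = 216 d).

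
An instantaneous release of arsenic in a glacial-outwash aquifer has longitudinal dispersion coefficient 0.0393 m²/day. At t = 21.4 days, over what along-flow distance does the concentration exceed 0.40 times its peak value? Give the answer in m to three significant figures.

3.51 m

The plume is Gaussian with σ = √(2Dt) = √(2 × 0.0393 × 21.4) = 1.297 m.
C/C_peak = exp(−Δx²/(2σ²)) = 0.40 ⇒ Δx = σ·√(−2 ln 0.40) = 1.297 × 1.354 = 1.756 m.
Width = 2Δx = 3.51 m.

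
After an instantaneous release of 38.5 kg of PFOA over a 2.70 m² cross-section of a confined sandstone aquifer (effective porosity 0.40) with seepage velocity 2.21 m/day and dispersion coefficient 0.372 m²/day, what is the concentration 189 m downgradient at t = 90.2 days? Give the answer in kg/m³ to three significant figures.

For an instantaneous plane source, C(x,t) = M/(n_e·A·√(4πDt)) · exp(−(x−vt)²/(4Dt)), with n_e·A the pore (flow) area.
Plume center vt = 2.21 × 90.2 = 199.342 m, so the well at 189 m is 10.342 m upgradient of the peak.
√(4πDt) = 20.53 m, giving peak height M/(n_e·A·√(4πDt)) = 38.5/(0.40 × 2.70 × 20.53) = 1.736 kg/m³.
(x−vt)²/(4Dt) = (-10.342)²/(4 × 0.372 × 90.2) = 0.7969; exp(−0.7969) = 0.4507.
C = 1.736 × 0.4507 = 0.782 kg/m³.

0.782 kg/m³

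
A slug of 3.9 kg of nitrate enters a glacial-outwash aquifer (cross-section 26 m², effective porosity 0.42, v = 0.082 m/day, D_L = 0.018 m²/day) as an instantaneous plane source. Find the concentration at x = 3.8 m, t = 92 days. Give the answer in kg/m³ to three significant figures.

0.00943 kg/m³

For an instantaneous plane source, C(x,t) = M/(n_e·A·√(4πDt)) · exp(−(x−vt)²/(4Dt)), with n_e·A the pore (flow) area.
Plume center vt = 0.082 × 92 = 7.544 m, so the well at 3.8 m is 3.744 m upgradient of the peak.
√(4πDt) = 4.562 m, giving peak height M/(n_e·A·√(4πDt)) = 3.9/(0.42 × 26 × 4.562) = 0.07829 kg/m³.
(x−vt)²/(4Dt) = (-3.744)²/(4 × 0.018 × 92) = 2.116; exp(−2.116) = 0.1205.
C = 0.07829 × 0.1205 = 0.00943 kg/m³.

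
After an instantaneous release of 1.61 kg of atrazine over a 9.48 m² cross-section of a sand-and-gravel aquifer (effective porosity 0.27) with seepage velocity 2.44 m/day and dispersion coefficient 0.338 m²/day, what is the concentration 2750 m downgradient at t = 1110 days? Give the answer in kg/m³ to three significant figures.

0.00289 kg/m³

For an instantaneous plane source, C(x,t) = M/(n_e·A·√(4πDt)) · exp(−(x−vt)²/(4Dt)), with n_e·A the pore (flow) area.
Plume center vt = 2.44 × 1110 = 2708.4 m, so the well at 2750 m is 41.6 m downgradient of the peak.
√(4πDt) = 68.66 m, giving peak height M/(n_e·A·√(4πDt)) = 1.61/(0.27 × 9.48 × 68.66) = 0.009161 kg/m³.
(x−vt)²/(4Dt) = (41.6)²/(4 × 0.338 × 1110) = 1.153; exp(−1.153) = 0.3157.
C = 0.009161 × 0.3157 = 0.00289 kg/m³.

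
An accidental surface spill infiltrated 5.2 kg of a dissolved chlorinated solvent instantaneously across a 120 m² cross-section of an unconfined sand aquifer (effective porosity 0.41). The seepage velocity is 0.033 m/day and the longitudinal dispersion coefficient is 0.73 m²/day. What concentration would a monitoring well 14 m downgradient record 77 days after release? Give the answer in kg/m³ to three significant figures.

0.00222 kg/m³

For an instantaneous plane source, C(x,t) = M/(n_e·A·√(4πDt)) · exp(−(x−vt)²/(4Dt)), with n_e·A the pore (flow) area.
Plume center vt = 0.033 × 77 = 2.541 m, so the well at 14 m is 11.459 m downgradient of the peak.
√(4πDt) = 26.58 m, giving peak height M/(n_e·A·√(4πDt)) = 5.2/(0.41 × 120 × 26.58) = 0.003976 kg/m³.
(x−vt)²/(4Dt) = (11.459)²/(4 × 0.73 × 77) = 0.5840; exp(−0.5840) = 0.5577.
C = 0.003976 × 0.5577 = 0.00222 kg/m³.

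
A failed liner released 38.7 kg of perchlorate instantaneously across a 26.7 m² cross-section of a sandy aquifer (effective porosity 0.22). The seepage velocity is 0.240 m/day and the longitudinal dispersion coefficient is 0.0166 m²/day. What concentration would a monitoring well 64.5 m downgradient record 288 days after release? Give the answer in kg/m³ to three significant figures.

For an instantaneous plane source, C(x,t) = M/(n_e·A·√(4πDt)) · exp(−(x−vt)²/(4Dt)), with n_e·A the pore (flow) area.
Plume center vt = 0.240 × 288 = 69.12 m, so the well at 64.5 m is 4.62 m upgradient of the peak.
√(4πDt) = 7.751 m, giving peak height M/(n_e·A·√(4πDt)) = 38.7/(0.22 × 26.7 × 7.751) = 0.8500 kg/m³.
(x−vt)²/(4Dt) = (-4.62)²/(4 × 0.0166 × 288) = 1.116; exp(−1.116) = 0.3276.
C = 0.8500 × 0.3276 = 0.278 kg/m³.

0.278 kg/m³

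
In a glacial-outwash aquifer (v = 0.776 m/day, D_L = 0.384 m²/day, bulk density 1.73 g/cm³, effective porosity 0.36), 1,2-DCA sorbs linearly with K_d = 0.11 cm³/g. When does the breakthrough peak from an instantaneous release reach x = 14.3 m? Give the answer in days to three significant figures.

27.2 days

Retardation factor R = 1 + ρ_b·K_d/n = 1 + 1.73 × 0.11/0.36 = 1.529.
Sorption retards both mechanisms: v_R = v/R = 0.5075 m/day, D_R = D/R = 0.2511 m²/day.
Peak time from v_R²t² + 2D_R t − x² = 0: t = (√(D_R² + v_R²x²) − D_R)/v_R².
√(D_R² + v_R²x²) = √(0.2511² + 0.5075² × 14.3²) = 7.262; v_R² = 0.2576.
t = (7.262 − 0.2511)/0.2576 = 27.2 days.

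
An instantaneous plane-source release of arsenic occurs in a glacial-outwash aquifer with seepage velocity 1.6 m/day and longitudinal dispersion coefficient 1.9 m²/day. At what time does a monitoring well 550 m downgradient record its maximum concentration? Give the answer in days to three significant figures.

For the 1D instantaneous-source solution, setting ∂C/∂t = 0 at fixed x gives v²t² + 2Dt − x² = 0, so t = (√(D² + v²x²) − D)/v².
√(D² + v²x²) = √(1.9² + 1.6² × 550²) = 880.0; v² = 2.56.
t = (880.0 − 1.9)/2.56 = 343 days (vs. the pure-advection estimate x/v = 344 d).

343 days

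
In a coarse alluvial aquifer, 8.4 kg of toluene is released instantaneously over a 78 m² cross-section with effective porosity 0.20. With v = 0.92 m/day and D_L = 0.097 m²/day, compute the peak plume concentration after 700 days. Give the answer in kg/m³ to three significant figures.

0.0184 kg/m³

The peak of an instantaneous 1D plume sits at x = vt; there the Gaussian factor is 1 and C_max = M/(n_e·A·√(4πDt)), where n_e·A is the pore area the mass is dissolved in.
√(4πDt) = √(4π × 0.097 × 700) = 29.21 m, so C_max = 8.4/(0.20 × 78 × 29.21) = 0.0184 kg/m³.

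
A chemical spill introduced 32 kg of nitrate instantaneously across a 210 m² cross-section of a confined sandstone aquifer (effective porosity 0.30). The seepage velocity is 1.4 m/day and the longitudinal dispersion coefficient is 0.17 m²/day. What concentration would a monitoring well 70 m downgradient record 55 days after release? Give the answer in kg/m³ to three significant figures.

0.0126 kg/m³

For an instantaneous plane source, C(x,t) = M/(n_e·A·√(4πDt)) · exp(−(x−vt)²/(4Dt)), with n_e·A the pore (flow) area.
Plume center vt = 1.4 × 55 = 77 m, so the well at 70 m is 7 m upgradient of the peak.
√(4πDt) = 10.84 m, giving peak height M/(n_e·A·√(4πDt)) = 32/(0.30 × 210 × 10.84) = 0.04686 kg/m³.
(x−vt)²/(4Dt) = (-7)²/(4 × 0.17 × 55) = 1.310; exp(−1.310) = 0.2698.
C = 0.04686 × 0.2698 = 0.0126 kg/m³.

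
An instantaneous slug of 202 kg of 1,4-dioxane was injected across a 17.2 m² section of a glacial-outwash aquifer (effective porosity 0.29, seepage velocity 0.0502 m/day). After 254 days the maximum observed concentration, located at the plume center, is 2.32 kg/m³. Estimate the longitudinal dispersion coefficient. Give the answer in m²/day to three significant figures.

0.0955 m²/day

At the plume center C_max = M/(n_e·A·√(4πDt)), so D = M²/(4πt·(n_e·A·C_max)²).
n_e·A·C_max = 0.29 × 17.2 × 2.32 = 11.57 kg/m.
D = 202²/(4π × 254 × 11.57²) = 0.0955 m²/day.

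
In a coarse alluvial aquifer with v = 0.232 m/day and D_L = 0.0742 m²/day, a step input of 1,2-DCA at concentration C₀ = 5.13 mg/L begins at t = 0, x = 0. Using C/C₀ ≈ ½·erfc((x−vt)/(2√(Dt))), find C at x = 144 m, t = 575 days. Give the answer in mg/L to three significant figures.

0.644 mg/L

For a continuous step input, C/C₀ ≈ ½·erfc((x−vt)/(2√(Dt))).
vt = 0.232 × 575 = 133.4 m and 2√(Dt) = 2√(0.0742 × 575) = 13.06 m.
Argument (x−vt)/(2√(Dt)) = (144 − 133.4)/13.06 = 0.8116; ½·erfc(0.8116) = 0.1255.
C = 5.13 × 0.1255 = 0.644 mg/L.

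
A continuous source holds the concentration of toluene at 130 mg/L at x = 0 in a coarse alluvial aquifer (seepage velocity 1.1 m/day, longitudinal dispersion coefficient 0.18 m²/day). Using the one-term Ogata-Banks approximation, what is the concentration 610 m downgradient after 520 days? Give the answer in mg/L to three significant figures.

0.356 mg/L

For a continuous step input, C/C₀ ≈ ½·erfc((x−vt)/(2√(Dt))).
vt = 1.1 × 520 = 572 m and 2√(Dt) = 2√(0.18 × 520) = 19.35 m.
Argument (x−vt)/(2√(Dt)) = (610 − 572)/19.35 = 1.964; ½·erfc(1.964) = 0.002739.
C = 130 × 0.002739 = 0.356 mg/L.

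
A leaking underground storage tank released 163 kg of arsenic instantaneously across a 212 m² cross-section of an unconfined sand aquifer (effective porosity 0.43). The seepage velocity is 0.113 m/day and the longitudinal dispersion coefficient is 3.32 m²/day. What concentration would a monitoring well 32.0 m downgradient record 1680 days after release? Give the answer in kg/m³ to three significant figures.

0.00221 kg/m³

For an instantaneous plane source, C(x,t) = M/(n_e·A·√(4πDt)) · exp(−(x−vt)²/(4Dt)), with n_e·A the pore (flow) area.
Plume center vt = 0.113 × 1680 = 189.84 m, so the well at 32.0 m is 157.84 m upgradient of the peak.
√(4πDt) = 264.7 m, giving peak height M/(n_e·A·√(4πDt)) = 163/(0.43 × 212 × 264.7) = 0.006755 kg/m³.
(x−vt)²/(4Dt) = (-157.84)²/(4 × 3.32 × 1680) = 1.117; exp(−1.117) = 0.3273.
C = 0.006755 × 0.3273 = 0.00221 kg/m³.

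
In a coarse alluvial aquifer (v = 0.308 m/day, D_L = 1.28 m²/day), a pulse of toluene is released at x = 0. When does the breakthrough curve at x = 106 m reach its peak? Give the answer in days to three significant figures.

For the 1D instantaneous-source solution, setting ∂C/∂t = 0 at fixed x gives v²t² + 2Dt − x² = 0, so t = (√(D² + v²x²) − D)/v².
√(D² + v²x²) = √(1.28² + 0.308² × 106²) = 32.67; v² = 0.094864.
t = (32.67 − 1.28)/0.094864 = 331 days (vs. the pure-advection estimate x/v = 344 d).

331 days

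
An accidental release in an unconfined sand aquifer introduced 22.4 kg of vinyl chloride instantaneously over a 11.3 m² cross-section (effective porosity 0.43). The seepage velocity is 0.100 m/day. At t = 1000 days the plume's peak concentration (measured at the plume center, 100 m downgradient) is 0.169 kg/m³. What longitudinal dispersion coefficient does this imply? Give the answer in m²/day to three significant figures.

0.0592 m²/day

At the plume center C_max = M/(n_e·A·√(4πDt)), so D = M²/(4πt·(n_e·A·C_max)²).
n_e·A·C_max = 0.43 × 11.3 × 0.169 = 0.8212 kg/m.
D = 22.4²/(4π × 1000 × 0.8212²) = 0.0592 m²/day.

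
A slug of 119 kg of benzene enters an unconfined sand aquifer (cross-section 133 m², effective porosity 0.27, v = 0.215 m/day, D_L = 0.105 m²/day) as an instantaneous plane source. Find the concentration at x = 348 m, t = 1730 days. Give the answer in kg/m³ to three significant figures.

For an instantaneous plane source, C(x,t) = M/(n_e·A·√(4πDt)) · exp(−(x−vt)²/(4Dt)), with n_e·A the pore (flow) area.
Plume center vt = 0.215 × 1730 = 371.95 m, so the well at 348 m is 23.95 m upgradient of the peak.
√(4πDt) = 47.78 m, giving peak height M/(n_e·A·√(4πDt)) = 119/(0.27 × 133 × 47.78) = 0.06936 kg/m³.
(x−vt)²/(4Dt) = (-23.95)²/(4 × 0.105 × 1730) = 0.7894; exp(−0.7894) = 0.4541.
C = 0.06936 × 0.4541 = 0.0315 kg/m³.

0.0315 kg/m³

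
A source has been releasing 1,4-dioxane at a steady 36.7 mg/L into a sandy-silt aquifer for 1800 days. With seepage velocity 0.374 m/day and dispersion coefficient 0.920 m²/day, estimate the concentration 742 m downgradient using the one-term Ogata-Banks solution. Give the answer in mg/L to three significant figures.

For a continuous step input, C/C₀ ≈ ½·erfc((x−vt)/(2√(Dt))).
vt = 0.374 × 1800 = 673.2 m and 2√(Dt) = 2√(0.920 × 1800) = 81.39 m.
Argument (x−vt)/(2√(Dt)) = (742 − 673.2)/81.39 = 0.8453; ½·erfc(0.8453) = 0.1160.
C = 36.7 × 0.1160 = 4.26 mg/L.

4.26 mg/L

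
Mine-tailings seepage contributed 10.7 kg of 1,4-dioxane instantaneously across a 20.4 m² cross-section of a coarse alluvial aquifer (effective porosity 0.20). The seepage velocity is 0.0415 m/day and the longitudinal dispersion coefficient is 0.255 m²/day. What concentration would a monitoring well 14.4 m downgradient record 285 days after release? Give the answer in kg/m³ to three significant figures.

0.0848 kg/m³

For an instantaneous plane source, C(x,t) = M/(n_e·A·√(4πDt)) · exp(−(x−vt)²/(4Dt)), with n_e·A the pore (flow) area.
Plume center vt = 0.0415 × 285 = 11.8275 m, so the well at 14.4 m is 2.5725 m downgradient of the peak.
√(4πDt) = 30.22 m, giving peak height M/(n_e·A·√(4πDt)) = 10.7/(0.20 × 20.4 × 30.22) = 0.08678 kg/m³.
(x−vt)²/(4Dt) = (2.5725)²/(4 × 0.255 × 285) = 0.02276; exp(−0.02276) = 0.9775.
C = 0.08678 × 0.9775 = 0.0848 kg/m³.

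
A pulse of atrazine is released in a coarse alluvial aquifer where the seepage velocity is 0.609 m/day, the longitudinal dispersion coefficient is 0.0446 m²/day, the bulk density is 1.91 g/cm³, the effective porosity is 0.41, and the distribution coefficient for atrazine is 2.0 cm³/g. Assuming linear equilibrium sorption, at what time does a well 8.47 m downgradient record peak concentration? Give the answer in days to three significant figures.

Retardation factor R = 1 + ρ_b·K_d/n = 1 + 1.91 × 2.0/0.41 = 10.32.
Sorption retards both mechanisms: v_R = v/R = 0.05901 m/day, D_R = D/R = 0.004322 m²/day.
Peak time from v_R²t² + 2D_R t − x² = 0: t = (√(D_R² + v_R²x²) − D_R)/v_R².
√(D_R² + v_R²x²) = √(0.004322² + 0.05901² × 8.47²) = 0.4998; v_R² = 0.003482.
t = (0.4998 − 0.004322)/0.003482 = 142 days.

142 days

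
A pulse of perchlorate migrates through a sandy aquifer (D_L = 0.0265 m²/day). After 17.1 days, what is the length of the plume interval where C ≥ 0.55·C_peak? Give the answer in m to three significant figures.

The plume is Gaussian with σ = √(2Dt) = √(2 × 0.0265 × 17.1) = 0.9520 m.
C/C_peak = exp(−Δx²/(2σ²)) = 0.55 ⇒ Δx = σ·√(−2 ln 0.55) = 0.9520 × 1.093 = 1.041 m.
Width = 2Δx = 2.08 m.

2.08 m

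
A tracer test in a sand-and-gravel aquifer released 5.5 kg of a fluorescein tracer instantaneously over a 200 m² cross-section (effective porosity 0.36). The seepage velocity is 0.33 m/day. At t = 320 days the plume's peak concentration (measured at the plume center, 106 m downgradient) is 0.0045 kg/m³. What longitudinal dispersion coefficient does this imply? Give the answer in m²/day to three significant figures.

At the plume center C_max = M/(n_e·A·√(4πDt)), so D = M²/(4πt·(n_e·A·C_max)²).
n_e·A·C_max = 0.36 × 200 × 0.0045 = 0.3240 kg/m.
D = 5.5²/(4π × 320 × 0.3240²) = 0.0717 m²/day.

0.0717 m²/day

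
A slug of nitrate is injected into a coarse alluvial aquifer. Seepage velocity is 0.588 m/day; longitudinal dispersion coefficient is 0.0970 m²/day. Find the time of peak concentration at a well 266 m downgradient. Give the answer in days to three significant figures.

For the 1D instantaneous-source solution, setting ∂C/∂t = 0 at fixed x gives v²t² + 2Dt − x² = 0, so t = (√(D² + v²x²) − D)/v².
√(D² + v²x²) = √(0.0970² + 0.588² × 266²) = 156.4; v² = 0.345744.
t = (156.4 − 0.0970)/0.345744 = 452 days (vs. the pure-advection estimate x/v = 452 d).

452 days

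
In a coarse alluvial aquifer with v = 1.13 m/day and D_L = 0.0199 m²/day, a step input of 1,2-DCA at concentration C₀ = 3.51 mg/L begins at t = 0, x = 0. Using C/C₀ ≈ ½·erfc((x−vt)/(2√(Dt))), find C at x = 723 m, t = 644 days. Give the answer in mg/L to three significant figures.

2.89 mg/L

For a continuous step input, C/C₀ ≈ ½·erfc((x−vt)/(2√(Dt))).
vt = 1.13 × 644 = 727.72 m and 2√(Dt) = 2√(0.0199 × 644) = 7.160 m.
Argument (x−vt)/(2√(Dt)) = (723 − 727.72)/7.160 = -0.6592; ½·erfc(-0.6592) = 0.8244.
C = 3.51 × 0.8244 = 2.89 mg/L.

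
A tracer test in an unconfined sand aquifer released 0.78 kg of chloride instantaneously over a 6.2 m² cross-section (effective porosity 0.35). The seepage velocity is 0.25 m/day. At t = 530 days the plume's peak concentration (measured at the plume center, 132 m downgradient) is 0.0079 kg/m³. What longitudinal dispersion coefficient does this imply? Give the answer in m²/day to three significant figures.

0.311 m²/day

At the plume center C_max = M/(n_e·A·√(4πDt)), so D = M²/(4πt·(n_e·A·C_max)²).
n_e·A·C_max = 0.35 × 6.2 × 0.0079 = 0.01714 kg/m.
D = 0.78²/(4π × 530 × 0.01714²) = 0.311 m²/day.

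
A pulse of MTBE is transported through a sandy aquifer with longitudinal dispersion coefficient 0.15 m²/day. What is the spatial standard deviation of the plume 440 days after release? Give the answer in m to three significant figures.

11.5 m

Dispersive spreading gives a Gaussian with σ² = 2Dt; advection only shifts the center.
σ = √(2 × 0.15 × 440) = 11.5 m.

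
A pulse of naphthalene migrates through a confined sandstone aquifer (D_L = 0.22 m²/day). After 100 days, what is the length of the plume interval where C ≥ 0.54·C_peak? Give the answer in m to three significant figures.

14.7 m

The plume is Gaussian with σ = √(2Dt) = √(2 × 0.22 × 100) = 6.633 m.
C/C_peak = exp(−Δx²/(2σ²)) = 0.54 ⇒ Δx = σ·√(−2 ln 0.54) = 6.633 × 1.110 = 7.363 m.
Width = 2Δx = 14.7 m.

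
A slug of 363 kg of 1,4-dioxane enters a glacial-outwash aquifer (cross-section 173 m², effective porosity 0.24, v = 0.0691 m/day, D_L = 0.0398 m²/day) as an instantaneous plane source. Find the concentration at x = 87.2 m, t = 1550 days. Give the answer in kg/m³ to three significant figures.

For an instantaneous plane source, C(x,t) = M/(n_e·A·√(4πDt)) · exp(−(x−vt)²/(4Dt)), with n_e·A the pore (flow) area.
Plume center vt = 0.0691 × 1550 = 107.105 m, so the well at 87.2 m is 19.905 m upgradient of the peak.
√(4πDt) = 27.84 m, giving peak height M/(n_e·A·√(4πDt)) = 363/(0.24 × 173 × 27.84) = 0.3140 kg/m³.
(x−vt)²/(4Dt) = (-19.905)²/(4 × 0.0398 × 1550) = 1.606; exp(−1.606) = 0.2007.
C = 0.3140 × 0.2007 = 0.0630 kg/m³.

0.0630 kg/m³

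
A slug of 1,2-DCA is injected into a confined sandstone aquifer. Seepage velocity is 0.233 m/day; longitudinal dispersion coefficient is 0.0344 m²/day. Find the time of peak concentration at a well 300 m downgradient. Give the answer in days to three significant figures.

1290 days

For the 1D instantaneous-source solution, setting ∂C/∂t = 0 at fixed x gives v²t² + 2Dt − x² = 0, so t = (√(D² + v²x²) − D)/v².
√(D² + v²x²) = √(0.0344² + 0.233² × 300²) = 69.90; v² = 0.054289.
t = (69.90 − 0.0344)/0.054289 = 1290 days (vs. the pure-advection estimate x/v = 1290 d).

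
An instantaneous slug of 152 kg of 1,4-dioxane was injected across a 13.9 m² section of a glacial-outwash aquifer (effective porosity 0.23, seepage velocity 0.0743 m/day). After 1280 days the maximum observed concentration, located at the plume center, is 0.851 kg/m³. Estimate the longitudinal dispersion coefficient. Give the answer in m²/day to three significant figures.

0.194 m²/day

At the plume center C_max = M/(n_e·A·√(4πDt)), so D = M²/(4πt·(n_e·A·C_max)²).
n_e·A·C_max = 0.23 × 13.9 × 0.851 = 2.721 kg/m.
D = 152²/(4π × 1280 × 2.721²) = 0.194 m²/day.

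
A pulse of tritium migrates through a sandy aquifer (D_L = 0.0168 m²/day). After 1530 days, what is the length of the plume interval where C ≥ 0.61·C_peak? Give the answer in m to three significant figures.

14.3 m

The plume is Gaussian with σ = √(2Dt) = √(2 × 0.0168 × 1530) = 7.170 m.
C/C_peak = exp(−Δx²/(2σ²)) = 0.61 ⇒ Δx = σ·√(−2 ln 0.61) = 7.170 × 0.9943 = 7.129 m.
Width = 2Δx = 14.3 m.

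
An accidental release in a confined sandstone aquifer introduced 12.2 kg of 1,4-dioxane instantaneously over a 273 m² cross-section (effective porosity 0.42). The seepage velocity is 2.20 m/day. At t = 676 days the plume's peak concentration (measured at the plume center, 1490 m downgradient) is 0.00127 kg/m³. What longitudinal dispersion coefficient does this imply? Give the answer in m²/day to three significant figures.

At the plume center C_max = M/(n_e·A·√(4πDt)), so D = M²/(4πt·(n_e·A·C_max)²).
n_e·A·C_max = 0.42 × 273 × 0.00127 = 0.1456 kg/m.
D = 12.2²/(4π × 676 × 0.1456²) = 0.826 m²/day.

0.826 m²/day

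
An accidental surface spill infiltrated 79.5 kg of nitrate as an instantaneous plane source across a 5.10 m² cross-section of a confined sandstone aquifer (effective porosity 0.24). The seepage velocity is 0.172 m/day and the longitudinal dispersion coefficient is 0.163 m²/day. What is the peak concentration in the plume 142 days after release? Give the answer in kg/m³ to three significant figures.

3.81 kg/m³

The peak of an instantaneous 1D plume sits at x = vt; there the Gaussian factor is 1 and C_max = M/(n_e·A·√(4πDt)), where n_e·A is the pore area the mass is dissolved in.
√(4πDt) = √(4π × 0.163 × 142) = 17.05 m, so C_max = 79.5/(0.24 × 5.10 × 17.05) = 3.81 kg/m³.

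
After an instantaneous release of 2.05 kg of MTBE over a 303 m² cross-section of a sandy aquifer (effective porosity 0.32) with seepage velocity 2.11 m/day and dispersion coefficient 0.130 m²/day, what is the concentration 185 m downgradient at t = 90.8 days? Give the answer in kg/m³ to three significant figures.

For an instantaneous plane source, C(x,t) = M/(n_e·A·√(4πDt)) · exp(−(x−vt)²/(4Dt)), with n_e·A the pore (flow) area.
Plume center vt = 2.11 × 90.8 = 191.588 m, so the well at 185 m is 6.588 m upgradient of the peak.
√(4πDt) = 12.18 m, giving peak height M/(n_e·A·√(4πDt)) = 2.05/(0.32 × 303 × 12.18) = 0.001736 kg/m³.
(x−vt)²/(4Dt) = (-6.588)²/(4 × 0.130 × 90.8) = 0.9192; exp(−0.9192) = 0.3988.
C = 0.001736 × 0.3988 = 0.000692 kg/m³.

0.000692 kg/m³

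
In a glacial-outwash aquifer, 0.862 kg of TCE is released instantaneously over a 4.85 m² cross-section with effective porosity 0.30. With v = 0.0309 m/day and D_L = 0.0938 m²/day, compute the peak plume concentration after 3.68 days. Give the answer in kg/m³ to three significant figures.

0.284 kg/m³

The peak of an instantaneous 1D plume sits at x = vt; there the Gaussian factor is 1 and C_max = M/(n_e·A·√(4πDt)), where n_e·A is the pore area the mass is dissolved in.
√(4πDt) = √(4π × 0.0938 × 3.68) = 2.083 m, so C_max = 0.862/(0.30 × 4.85 × 2.083) = 0.284 kg/m³.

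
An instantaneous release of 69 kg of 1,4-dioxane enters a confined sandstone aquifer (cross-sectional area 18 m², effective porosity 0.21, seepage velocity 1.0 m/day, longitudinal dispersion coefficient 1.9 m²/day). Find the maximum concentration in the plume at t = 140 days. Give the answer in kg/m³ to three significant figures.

0.316 kg/m³

The peak of an instantaneous 1D plume sits at x = vt; there the Gaussian factor is 1 and C_max = M/(n_e·A·√(4πDt)), where n_e·A is the pore area the mass is dissolved in.
√(4πDt) = √(4π × 1.9 × 140) = 57.82 m, so C_max = 69/(0.21 × 18 × 57.82) = 0.316 kg/m³.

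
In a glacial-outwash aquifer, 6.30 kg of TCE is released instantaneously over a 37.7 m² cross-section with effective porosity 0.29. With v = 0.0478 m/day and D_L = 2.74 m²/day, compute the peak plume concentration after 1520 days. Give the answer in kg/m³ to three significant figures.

The peak of an instantaneous 1D plume sits at x = vt; there the Gaussian factor is 1 and C_max = M/(n_e·A·√(4πDt)), where n_e·A is the pore area the mass is dissolved in.
√(4πDt) = √(4π × 2.74 × 1520) = 228.8 m, so C_max = 6.30/(0.29 × 37.7 × 228.8) = 0.00252 kg/m³.

0.00252 kg/m³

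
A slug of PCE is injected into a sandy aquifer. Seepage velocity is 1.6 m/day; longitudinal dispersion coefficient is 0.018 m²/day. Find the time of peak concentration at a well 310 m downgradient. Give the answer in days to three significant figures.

194 days

For the 1D instantaneous-source solution, setting ∂C/∂t = 0 at fixed x gives v²t² + 2Dt − x² = 0, so t = (√(D² + v²x²) − D)/v².
√(D² + v²x²) = √(0.018² + 1.6² × 310²) = 496.0; v² = 2.56.
t = (496.0 − 0.018)/2.56 = 194 days (vs. the pure-advection estimate x/v = 194 d).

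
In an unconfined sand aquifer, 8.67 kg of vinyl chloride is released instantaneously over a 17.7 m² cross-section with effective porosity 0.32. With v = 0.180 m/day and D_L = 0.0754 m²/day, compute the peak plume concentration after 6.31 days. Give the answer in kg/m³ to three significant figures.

The peak of an instantaneous 1D plume sits at x = vt; there the Gaussian factor is 1 and C_max = M/(n_e·A·√(4πDt)), where n_e·A is the pore area the mass is dissolved in.
√(4πDt) = √(4π × 0.0754 × 6.31) = 2.445 m, so C_max = 8.67/(0.32 × 17.7 × 2.445) = 0.626 kg/m³.

0.626 kg/m³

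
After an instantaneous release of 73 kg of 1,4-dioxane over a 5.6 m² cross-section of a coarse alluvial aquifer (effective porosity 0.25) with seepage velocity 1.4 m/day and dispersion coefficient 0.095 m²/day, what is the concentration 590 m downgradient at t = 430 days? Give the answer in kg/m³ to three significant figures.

0.953 kg/m³

For an instantaneous plane source, C(x,t) = M/(n_e·A·√(4πDt)) · exp(−(x−vt)²/(4Dt)), with n_e·A the pore (flow) area.
Plume center vt = 1.4 × 430 = 602 m, so the well at 590 m is 12 m upgradient of the peak.
√(4πDt) = 22.66 m, giving peak height M/(n_e·A·√(4πDt)) = 73/(0.25 × 5.6 × 22.66) = 2.301 kg/m³.
(x−vt)²/(4Dt) = (-12)²/(4 × 0.095 × 430) = 0.8813; exp(−0.8813) = 0.4142.
C = 2.301 × 0.4142 = 0.953 kg/m³.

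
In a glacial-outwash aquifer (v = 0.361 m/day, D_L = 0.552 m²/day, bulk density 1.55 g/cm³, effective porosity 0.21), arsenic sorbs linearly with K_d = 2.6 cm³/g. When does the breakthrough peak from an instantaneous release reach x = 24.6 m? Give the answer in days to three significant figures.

Retardation factor R = 1 + ρ_b·K_d/n = 1 + 1.55 × 2.6/0.21 = 20.19.
Sorption retards both mechanisms: v_R = v/R = 0.01788 m/day, D_R = D/R = 0.02734 m²/day.
Peak time from v_R²t² + 2D_R t − x² = 0: t = (√(D_R² + v_R²x²) − D_R)/v_R².
√(D_R² + v_R²x²) = √(0.02734² + 0.01788² × 24.6²) = 0.4407; v_R² = 0.0003197.
t = (0.4407 − 0.02734)/0.0003197 = 1290 days.

1290 days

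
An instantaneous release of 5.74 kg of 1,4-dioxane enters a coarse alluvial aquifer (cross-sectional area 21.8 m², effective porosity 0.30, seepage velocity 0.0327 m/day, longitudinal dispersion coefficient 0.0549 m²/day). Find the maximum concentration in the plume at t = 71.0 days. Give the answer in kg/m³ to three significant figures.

The peak of an instantaneous 1D plume sits at x = vt; there the Gaussian factor is 1 and C_max = M/(n_e·A·√(4πDt)), where n_e·A is the pore area the mass is dissolved in.
√(4πDt) = √(4π × 0.0549 × 71.0) = 6.999 m, so C_max = 5.74/(0.30 × 21.8 × 6.999) = 0.125 kg/m³.

0.125 kg/m³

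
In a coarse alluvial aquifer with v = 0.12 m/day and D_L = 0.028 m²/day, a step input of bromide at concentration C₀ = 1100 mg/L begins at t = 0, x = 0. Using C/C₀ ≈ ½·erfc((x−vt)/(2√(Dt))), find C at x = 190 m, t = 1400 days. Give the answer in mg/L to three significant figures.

For a continuous step input, C/C₀ ≈ ½·erfc((x−vt)/(2√(Dt))).
vt = 0.12 × 1400 = 168 m and 2√(Dt) = 2√(0.028 × 1400) = 12.52 m.
Argument (x−vt)/(2√(Dt)) = (190 − 168)/12.52 = 1.757; ½·erfc(1.757) = 0.006482.
C = 1100 × 0.006482 = 7.13 mg/L.

7.13 mg/L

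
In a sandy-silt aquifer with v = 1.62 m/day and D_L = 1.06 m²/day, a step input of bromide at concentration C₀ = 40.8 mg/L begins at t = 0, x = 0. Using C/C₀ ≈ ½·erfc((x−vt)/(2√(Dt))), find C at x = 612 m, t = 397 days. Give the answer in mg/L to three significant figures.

For a continuous step input, C/C₀ ≈ ½·erfc((x−vt)/(2√(Dt))).
vt = 1.62 × 397 = 643.14 m and 2√(Dt) = 2√(1.06 × 397) = 41.03 m.
Argument (x−vt)/(2√(Dt)) = (612 − 643.14)/41.03 = -0.7590; ½·erfc(-0.7590) = 0.8585.
C = 40.8 × 0.8585 = 35.0 mg/L.

35.0 mg/L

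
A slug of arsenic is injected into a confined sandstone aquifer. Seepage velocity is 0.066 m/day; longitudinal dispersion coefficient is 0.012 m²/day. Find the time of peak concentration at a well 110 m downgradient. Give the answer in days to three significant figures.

For the 1D instantaneous-source solution, setting ∂C/∂t = 0 at fixed x gives v²t² + 2Dt − x² = 0, so t = (√(D² + v²x²) − D)/v².
√(D² + v²x²) = √(0.012² + 0.066² × 110²) = 7.260; v² = 0.004356.
t = (7.260 − 0.012)/0.004356 = 1660 days (vs. the pure-advection estimate x/v = 1670 d).

1660 days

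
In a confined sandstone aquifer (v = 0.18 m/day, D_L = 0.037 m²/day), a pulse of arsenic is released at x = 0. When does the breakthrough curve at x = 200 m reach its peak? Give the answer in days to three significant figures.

For the 1D instantaneous-source solution, setting ∂C/∂t = 0 at fixed x gives v²t² + 2Dt − x² = 0, so t = (√(D² + v²x²) − D)/v².
√(D² + v²x²) = √(0.037² + 0.18² × 200²) = 36.00; v² = 0.0324.
t = (36.00 − 0.037)/0.0324 = 1110 days (vs. the pure-advection estimate x/v = 1110 d).

1110 days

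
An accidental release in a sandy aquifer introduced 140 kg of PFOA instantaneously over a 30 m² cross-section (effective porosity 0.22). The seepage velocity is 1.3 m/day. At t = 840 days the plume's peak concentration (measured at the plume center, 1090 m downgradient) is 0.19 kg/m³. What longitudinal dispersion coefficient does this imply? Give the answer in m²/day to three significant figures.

At the plume center C_max = M/(n_e·A·√(4πDt)), so D = M²/(4πt·(n_e·A·C_max)²).
n_e·A·C_max = 0.22 × 30 × 0.19 = 1.254 kg/m.
D = 140²/(4π × 840 × 1.254²) = 1.18 m²/day.

1.18 m²/day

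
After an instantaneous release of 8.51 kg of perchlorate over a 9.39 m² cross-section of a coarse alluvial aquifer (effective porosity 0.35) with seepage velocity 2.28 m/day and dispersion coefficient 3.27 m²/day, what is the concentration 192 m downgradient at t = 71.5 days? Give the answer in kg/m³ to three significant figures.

For an instantaneous plane source, C(x,t) = M/(n_e·A·√(4πDt)) · exp(−(x−vt)²/(4Dt)), with n_e·A the pore (flow) area.
Plume center vt = 2.28 × 71.5 = 163.02 m, so the well at 192 m is 28.98 m downgradient of the peak.
√(4πDt) = 54.20 m, giving peak height M/(n_e·A·√(4πDt)) = 8.51/(0.35 × 9.39 × 54.20) = 0.04777 kg/m³.
(x−vt)²/(4Dt) = (28.98)²/(4 × 3.27 × 71.5) = 0.8980; exp(−0.8980) = 0.4074.
C = 0.04777 × 0.4074 = 0.0195 kg/m³.

0.0195 kg/m³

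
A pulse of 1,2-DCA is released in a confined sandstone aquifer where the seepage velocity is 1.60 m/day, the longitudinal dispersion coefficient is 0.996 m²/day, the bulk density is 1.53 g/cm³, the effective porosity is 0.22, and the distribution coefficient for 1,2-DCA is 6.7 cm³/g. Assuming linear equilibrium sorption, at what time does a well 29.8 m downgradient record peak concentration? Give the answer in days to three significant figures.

868 days

Retardation factor R = 1 + ρ_b·K_d/n = 1 + 1.53 × 6.7/0.22 = 47.60.
Sorption retards both mechanisms: v_R = v/R = 0.03361 m/day, D_R = D/R = 0.02092 m²/day.
Peak time from v_R²t² + 2D_R t − x² = 0: t = (√(D_R² + v_R²x²) − D_R)/v_R².
√(D_R² + v_R²x²) = √(0.02092² + 0.03361² × 29.8²) = 1.002; v_R² = 0.001130.
t = (1.002 − 0.02092)/0.001130 = 868 days.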